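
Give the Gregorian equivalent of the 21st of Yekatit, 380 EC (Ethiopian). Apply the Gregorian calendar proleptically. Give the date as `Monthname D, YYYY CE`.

February 17, 388 CE

Both dates share Julian Day Number 1862821; in the Gregorian calendar that is 17 February 388 CE.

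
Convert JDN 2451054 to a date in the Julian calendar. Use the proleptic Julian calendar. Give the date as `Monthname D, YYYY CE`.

The Gregorian equivalent of JDN 2451054 is 28 August 1998.
In the Julian calendar that day is August 15, 1998 CE.

August 15, 1998 CE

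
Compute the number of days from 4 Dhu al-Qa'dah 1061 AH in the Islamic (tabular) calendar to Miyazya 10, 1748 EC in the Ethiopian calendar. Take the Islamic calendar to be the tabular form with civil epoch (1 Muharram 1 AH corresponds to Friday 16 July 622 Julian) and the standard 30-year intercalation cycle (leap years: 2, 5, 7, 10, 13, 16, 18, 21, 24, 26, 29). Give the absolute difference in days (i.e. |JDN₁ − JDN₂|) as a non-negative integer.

38165

First date → JDN 2324367; second date → JDN 2362532.
The interval is |2324367 − 2362532| = 38165 days.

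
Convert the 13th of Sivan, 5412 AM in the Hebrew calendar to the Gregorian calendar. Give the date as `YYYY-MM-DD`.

Julian Day Number of the source date = 2324581.
Converting JDN 2324581 to the Gregorian calendar gives 20 May 1652 CE.

1652-05-20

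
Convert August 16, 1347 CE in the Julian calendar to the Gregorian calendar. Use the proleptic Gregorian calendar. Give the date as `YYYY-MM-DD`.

The Julian–Gregorian offset here is 8 days (Julian trailing).
16 August 1347 Julian + 8 days → 24 August 1347 Gregorian.

1347-08-24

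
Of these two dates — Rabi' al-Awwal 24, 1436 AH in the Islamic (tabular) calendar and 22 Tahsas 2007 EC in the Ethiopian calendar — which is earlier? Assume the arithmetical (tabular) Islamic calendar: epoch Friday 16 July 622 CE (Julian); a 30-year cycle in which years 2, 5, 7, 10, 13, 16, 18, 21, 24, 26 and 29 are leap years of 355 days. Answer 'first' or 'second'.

second

The two dates have Julian Day Numbers 2457038 and 2457023 respectively.
Since 2457023 < 2457038, the second date comes first.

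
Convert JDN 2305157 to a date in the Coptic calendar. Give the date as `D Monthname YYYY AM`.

10 Paremhat 1315 AM

JDN 2305157 is 16 March 1599 in the Gregorian calendar.
In the Coptic calendar that day is 10 Paremhat 1315 AM.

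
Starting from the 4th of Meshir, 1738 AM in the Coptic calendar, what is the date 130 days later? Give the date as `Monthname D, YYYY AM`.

The starting date is JDN 2459622; 2459622 + 130 = 2459752.
JDN 2459752 corresponds to Paoni 14, 1738 AM.

Paoni 14, 1738 AM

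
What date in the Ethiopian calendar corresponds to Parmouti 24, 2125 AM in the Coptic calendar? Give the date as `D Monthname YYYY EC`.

24 Miyazya 2401 EC

The source date corresponds to 5 May 2409 in the Gregorian calendar (JDN 2601054).
That day falls on 24 Miyazya 2401 EC in the Ethiopian calendar.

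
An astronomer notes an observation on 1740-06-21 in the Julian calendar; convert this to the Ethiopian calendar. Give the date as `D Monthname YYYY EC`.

27 Sene 1732 EC

Julian Day Number of the source date = 2356765.
Converting JDN 2356765 to the Ethiopian calendar gives 27 Sene 1732 EC.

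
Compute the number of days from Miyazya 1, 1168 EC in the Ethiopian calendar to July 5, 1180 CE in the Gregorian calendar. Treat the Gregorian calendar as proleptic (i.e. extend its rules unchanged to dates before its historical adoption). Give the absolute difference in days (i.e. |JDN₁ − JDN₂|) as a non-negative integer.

First date → JDN 2150678; second date → JDN 2152232.
The interval is |2150678 − 2152232| = 1554 days.

1554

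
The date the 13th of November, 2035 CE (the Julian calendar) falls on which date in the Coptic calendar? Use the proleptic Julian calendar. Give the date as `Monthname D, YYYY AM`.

Hathor 16, 1752 AM

The source date corresponds to 26 November 2035 in the Gregorian calendar (JDN 2464658).
That day falls on 16 Hathor 1752 AM in the Coptic calendar.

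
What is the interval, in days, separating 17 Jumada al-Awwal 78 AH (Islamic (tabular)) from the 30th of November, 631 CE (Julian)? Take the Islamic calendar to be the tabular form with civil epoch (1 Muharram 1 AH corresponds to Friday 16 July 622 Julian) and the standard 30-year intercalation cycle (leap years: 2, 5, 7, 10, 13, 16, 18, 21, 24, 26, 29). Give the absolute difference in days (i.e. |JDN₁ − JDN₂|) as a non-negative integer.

23996

First date → JDN 1975860; second date → JDN 1951864.
The interval is |1975860 − 1951864| = 23996 days.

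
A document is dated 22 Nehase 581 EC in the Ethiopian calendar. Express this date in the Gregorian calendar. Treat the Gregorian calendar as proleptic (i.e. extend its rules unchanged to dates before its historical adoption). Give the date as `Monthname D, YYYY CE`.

August 17, 589 CE

Julian Day Number of the source date = 1936417.
Converting JDN 1936417 to the Gregorian calendar gives 17 August 589 CE.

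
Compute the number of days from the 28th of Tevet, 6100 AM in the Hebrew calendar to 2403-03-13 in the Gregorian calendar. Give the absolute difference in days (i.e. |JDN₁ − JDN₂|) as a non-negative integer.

23054

First date → JDN 2575755; second date → JDN 2598809.
The interval is |2575755 − 2598809| = 23054 days.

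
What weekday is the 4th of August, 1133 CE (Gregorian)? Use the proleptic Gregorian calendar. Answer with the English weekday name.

2135095 ≡ 4 (mod 7); counting from Monday = 0 gives Friday.

Friday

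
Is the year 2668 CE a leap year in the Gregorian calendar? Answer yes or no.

2668 is divisible by 4 and not by 100, so it is a leap year.

yes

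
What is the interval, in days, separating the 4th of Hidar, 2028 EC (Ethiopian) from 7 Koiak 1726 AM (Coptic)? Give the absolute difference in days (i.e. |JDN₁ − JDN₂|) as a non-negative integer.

9464

JDN of the first date = 2464646.
JDN of the second date = 2455182.
|2455182 − 2464646| = 9464.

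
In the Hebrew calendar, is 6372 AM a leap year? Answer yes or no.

Hebrew year 6372 is year 7 of its 19-year Metonic cycle; leap years are at positions 3, 6, 8, 11, 14, 17, 19, so it is a common year (12 months).

no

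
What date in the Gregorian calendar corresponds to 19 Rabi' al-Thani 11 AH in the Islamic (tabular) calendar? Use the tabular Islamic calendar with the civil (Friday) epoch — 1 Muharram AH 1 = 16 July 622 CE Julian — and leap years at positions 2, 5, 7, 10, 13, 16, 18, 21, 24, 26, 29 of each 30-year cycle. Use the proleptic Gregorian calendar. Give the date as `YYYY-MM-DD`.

Julian Day Number of the source date = 1952091.
Converting JDN 1952091 to the Gregorian calendar gives 17 July 632 CE.

0632-07-17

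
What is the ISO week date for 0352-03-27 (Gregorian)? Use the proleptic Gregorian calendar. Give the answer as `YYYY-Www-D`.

0352-W13-4

The weekday is Thursday (ISO weekday 4).
That Thursday belongs to ISO week 13 of ISO year 352.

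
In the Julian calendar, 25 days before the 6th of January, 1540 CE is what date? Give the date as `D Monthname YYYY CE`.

12 December 1539 CE

Counting 25 days back from JDN 2283548 reaches JDN 2283523, which is 12 December 1539 CE.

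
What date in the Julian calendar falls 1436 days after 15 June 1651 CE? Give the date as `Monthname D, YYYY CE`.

The starting date is JDN 2324251; 2324251 + 1436 = 2325687.
JDN 2325687 corresponds to May 21, 1655 CE.

May 21, 1655 CE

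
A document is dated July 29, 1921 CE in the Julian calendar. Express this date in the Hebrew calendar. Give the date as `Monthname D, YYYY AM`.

Julian Day Number of the source date = 2422913.
Converting JDN 2422913 to the Hebrew calendar gives 7 Av 5681 AM.

Av 7, 5681 AM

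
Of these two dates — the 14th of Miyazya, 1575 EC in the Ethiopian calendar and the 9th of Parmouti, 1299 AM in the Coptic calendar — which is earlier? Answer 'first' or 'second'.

second

The two dates have Julian Day Numbers 2299347 and 2299342 respectively.
Since 2299342 < 2299347, the second date comes first.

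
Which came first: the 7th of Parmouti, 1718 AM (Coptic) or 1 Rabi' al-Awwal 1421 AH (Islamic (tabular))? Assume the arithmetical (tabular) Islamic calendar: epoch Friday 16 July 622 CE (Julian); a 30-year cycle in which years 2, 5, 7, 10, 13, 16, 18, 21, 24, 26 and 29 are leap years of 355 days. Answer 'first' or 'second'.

second

Converting both to JDN: 2452380 vs 2451700; the smaller is the second.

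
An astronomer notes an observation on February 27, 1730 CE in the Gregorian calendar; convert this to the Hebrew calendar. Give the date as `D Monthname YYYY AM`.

10 Adar 5490 AM

Julian Day Number of the source date = 2352987.
Converting JDN 2352987 to the Hebrew calendar gives 10 Adar 5490 AM.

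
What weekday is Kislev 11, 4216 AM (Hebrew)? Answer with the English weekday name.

This is JDN 1887557 (8 November 455 Gregorian).
Since JDN mod 7 = 0 (0 = Monday), the day is Monday.

Monday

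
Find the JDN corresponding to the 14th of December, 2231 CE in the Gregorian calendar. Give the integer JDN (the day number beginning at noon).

2536263

JDN 2451545 is 1 January 2000 CE (Gregorian); the target day is +84718 days from there, so JDN = 2536263.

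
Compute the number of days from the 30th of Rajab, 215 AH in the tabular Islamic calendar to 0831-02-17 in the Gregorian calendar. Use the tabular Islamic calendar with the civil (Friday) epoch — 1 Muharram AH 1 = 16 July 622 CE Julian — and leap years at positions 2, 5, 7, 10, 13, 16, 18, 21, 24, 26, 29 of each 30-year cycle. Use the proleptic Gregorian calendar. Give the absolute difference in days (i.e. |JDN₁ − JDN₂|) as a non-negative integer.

144

First date → JDN 2024480; second date → JDN 2024624.
The interval is |2024480 − 2024624| = 144 days.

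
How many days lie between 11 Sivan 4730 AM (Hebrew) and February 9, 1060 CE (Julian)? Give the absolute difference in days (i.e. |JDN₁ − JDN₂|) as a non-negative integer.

First date → JDN 2075490; second date → JDN 2108262.
The interval is |2075490 − 2108262| = 32772 days.

32772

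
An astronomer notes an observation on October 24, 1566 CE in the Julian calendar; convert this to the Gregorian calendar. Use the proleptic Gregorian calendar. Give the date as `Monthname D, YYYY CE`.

At this point the Julian calendar is 10 days behind the Gregorian.
24 October 1566 Julian + 10 days → 3 November 1566 Gregorian.

November 3, 1566 CE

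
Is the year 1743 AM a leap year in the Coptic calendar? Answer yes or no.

1743 mod 4 = 3; in the Coptic calendar a year is leap when year mod 4 = 3, so it is a leap year.

yes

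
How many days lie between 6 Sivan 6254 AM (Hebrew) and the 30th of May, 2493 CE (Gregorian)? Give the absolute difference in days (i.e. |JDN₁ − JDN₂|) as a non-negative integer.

JDN of the first date = 2632135.
JDN of the second date = 2631760.
|2631760 − 2632135| = 375.

375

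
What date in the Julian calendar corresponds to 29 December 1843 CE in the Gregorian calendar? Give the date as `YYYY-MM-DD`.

1843-12-17

The Julian–Gregorian offset here is 12 days (Julian trailing).
29 December 1843 Gregorian − 12 days → 17 December 1843 Julian.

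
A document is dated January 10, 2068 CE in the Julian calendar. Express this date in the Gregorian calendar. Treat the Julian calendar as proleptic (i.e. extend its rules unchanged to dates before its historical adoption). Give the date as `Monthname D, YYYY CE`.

The Julian–Gregorian offset here is 13 days (Julian trailing).
10 January 2068 Julian + 13 days → 23 January 2068 Gregorian.

January 23, 2068 CE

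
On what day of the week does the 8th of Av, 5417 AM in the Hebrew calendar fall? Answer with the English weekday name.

Wednesday

Equivalently 18 July 1657 Gregorian, JDN 2326466.
JDN 2326466 mod 7 = 2, and JDN 0 was a Monday, so this is a Wednesday.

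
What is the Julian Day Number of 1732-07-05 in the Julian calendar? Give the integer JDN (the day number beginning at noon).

2353857

Equivalently 16 July 1732 (Gregorian).
JDN 2451545 is 1 January 2000 CE (Gregorian); the target day is −97688 days from there, so JDN = 2353857.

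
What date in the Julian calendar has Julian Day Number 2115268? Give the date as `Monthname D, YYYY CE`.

JDN 2115268 is 22 April 1079 in the proleptic Gregorian calendar.
In the Julian calendar that day is April 16, 1079 CE.

April 16, 1079 CE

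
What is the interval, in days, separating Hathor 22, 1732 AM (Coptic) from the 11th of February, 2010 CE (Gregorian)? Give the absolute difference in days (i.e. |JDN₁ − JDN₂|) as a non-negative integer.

First date → JDN 2457359; second date → JDN 2455239.
The interval is |2457359 − 2455239| = 2120 days.

2120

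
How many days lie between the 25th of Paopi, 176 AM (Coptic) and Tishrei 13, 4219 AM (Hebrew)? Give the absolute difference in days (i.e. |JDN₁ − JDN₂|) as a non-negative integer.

381

JDN of the first date = 1889003.
JDN of the second date = 1888622.
|1888622 − 1889003| = 381.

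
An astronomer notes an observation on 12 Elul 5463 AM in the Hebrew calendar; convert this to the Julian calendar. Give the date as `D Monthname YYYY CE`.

13 August 1703 CE

The source date corresponds to 24 August 1703 in the Gregorian calendar (JDN 2343303).
That day falls on 13 August 1703 CE in the Julian calendar.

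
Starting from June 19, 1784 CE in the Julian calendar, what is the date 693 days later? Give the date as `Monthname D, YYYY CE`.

May 13, 1786 CE

Counting 693 days forward from JDN 2372834 reaches JDN 2373527, which is May 13, 1786 CE.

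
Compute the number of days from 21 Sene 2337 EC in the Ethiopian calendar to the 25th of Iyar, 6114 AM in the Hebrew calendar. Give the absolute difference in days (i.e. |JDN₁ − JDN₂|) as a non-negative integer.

JDN of the first date = 2577735.
JDN of the second date = 2580978.
|2580978 − 2577735| = 3243.

3243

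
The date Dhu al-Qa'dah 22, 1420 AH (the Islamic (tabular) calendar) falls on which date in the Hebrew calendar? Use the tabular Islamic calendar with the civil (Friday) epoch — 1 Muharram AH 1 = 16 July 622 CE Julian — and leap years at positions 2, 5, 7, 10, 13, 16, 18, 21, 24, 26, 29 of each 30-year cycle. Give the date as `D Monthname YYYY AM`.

21 Adar I 5760 AM

Julian Day Number of the source date = 2451602.
Converting JDN 2451602 to the Hebrew calendar gives 21 Adar I 5760 AM.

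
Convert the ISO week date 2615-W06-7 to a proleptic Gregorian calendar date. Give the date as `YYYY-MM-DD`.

2615-02-12

ISO week 1 of 2615 is the week containing the first Thursday of 2615.
Week 6, day 7 (Sunday) lands on 2615-02-12.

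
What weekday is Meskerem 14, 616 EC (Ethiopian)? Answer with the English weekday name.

Monday

In the proleptic Gregorian calendar this is 15 September 623 (JDN 1948863).
1948863 ≡ 0 (mod 7); counting from Monday = 0 gives Monday.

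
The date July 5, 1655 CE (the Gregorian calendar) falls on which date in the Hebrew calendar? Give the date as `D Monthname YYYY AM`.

Julian Day Number of the source date = 2325722.
Converting JDN 2325722 to the Hebrew calendar gives 30 Sivan 5415 AM.

30 Sivan 5415 AM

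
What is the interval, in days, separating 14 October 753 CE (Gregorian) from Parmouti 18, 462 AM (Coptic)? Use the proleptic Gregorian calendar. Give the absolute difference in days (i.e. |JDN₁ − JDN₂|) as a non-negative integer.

2737

First date → JDN 1996374; second date → JDN 1993637.
The interval is |1996374 − 1993637| = 2737 days.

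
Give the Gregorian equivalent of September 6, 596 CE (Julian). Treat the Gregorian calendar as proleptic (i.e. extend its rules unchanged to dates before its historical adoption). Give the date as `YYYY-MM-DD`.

0596-09-08

For dates in this range the Gregorian date is 2 days ahead of the Julian.
6 September 596 Julian + 2 days → 8 September 596 Gregorian.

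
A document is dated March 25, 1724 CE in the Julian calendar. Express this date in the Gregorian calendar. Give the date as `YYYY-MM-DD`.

1724-04-05

At this point the Julian calendar is 11 days behind the Gregorian.
25 March 1724 Julian + 11 days → 5 April 1724 Gregorian.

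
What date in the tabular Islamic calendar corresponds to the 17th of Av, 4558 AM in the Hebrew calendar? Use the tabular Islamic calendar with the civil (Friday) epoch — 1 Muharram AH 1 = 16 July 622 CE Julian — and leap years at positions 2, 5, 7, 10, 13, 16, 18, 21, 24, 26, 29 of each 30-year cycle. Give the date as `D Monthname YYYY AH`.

15 Jumada al-Thani 182 AH

Julian Day Number of the source date = 2012742.
Converting JDN 2012742 to the tabular Islamic calendar gives 15 Jumada al-Thani 182 AH.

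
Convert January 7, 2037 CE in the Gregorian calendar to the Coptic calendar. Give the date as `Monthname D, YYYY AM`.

Koiak 29, 1753 AM

Both dates share Julian Day Number 2465066; in the Coptic calendar that is 29 Koiak 1753 AM.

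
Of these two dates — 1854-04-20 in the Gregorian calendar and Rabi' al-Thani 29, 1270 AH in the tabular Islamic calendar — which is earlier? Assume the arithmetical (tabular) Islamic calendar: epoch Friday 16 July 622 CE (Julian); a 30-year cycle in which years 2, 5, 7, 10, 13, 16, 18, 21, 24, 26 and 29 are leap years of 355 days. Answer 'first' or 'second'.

second

The two dates have Julian Day Numbers 2398329 and 2398248 respectively.
Since 2398248 < 2398329, the second date comes first.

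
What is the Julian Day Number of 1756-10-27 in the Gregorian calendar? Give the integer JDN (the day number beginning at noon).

JDN 2299161 is 15 October 1582 CE (Gregorian); the target day is +63565 days from there, so JDN = 2362726.

2362726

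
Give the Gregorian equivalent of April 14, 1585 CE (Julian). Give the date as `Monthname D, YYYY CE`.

April 24, 1585 CE

For dates in this range the Gregorian date is 10 days ahead of the Julian.
14 April 1585 Julian + 10 days → 24 April 1585 Gregorian.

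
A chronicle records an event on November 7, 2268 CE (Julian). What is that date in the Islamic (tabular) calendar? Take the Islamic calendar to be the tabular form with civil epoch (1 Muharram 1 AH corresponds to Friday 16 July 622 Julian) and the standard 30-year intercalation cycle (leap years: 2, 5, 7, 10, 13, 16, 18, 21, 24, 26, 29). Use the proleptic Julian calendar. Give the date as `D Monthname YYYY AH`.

Julian Day Number of the source date = 2549756.
Converting JDN 2549756 to the tabular Islamic calendar gives 16 Dhu al-Qa'dah 1697 AH.

16 Dhu al-Qa'dah 1697 AH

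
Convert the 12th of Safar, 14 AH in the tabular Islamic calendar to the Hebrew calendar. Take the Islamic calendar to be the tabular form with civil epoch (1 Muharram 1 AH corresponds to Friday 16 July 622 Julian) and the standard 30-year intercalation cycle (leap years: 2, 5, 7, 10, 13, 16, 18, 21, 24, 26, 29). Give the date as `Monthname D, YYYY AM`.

Nisan 14, 4395 AM

Julian Day Number of the source date = 1953088.
Converting JDN 1953088 to the Hebrew calendar gives 14 Nisan 4395 AM.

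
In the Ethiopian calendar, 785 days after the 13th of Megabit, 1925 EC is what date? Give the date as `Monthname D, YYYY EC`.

Ginbot 8, 1927 EC

JDN of the 13th of Megabit, 1925 EC = 2427154.
2427154 + 785 = 2427939.
JDN 2427939 in the Ethiopian calendar is Ginbot 8, 1927 EC.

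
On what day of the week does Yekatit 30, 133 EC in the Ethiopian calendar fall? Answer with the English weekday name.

Thursday

Equivalently 23 February 141 Gregorian, JDN 1772613.
Since JDN mod 7 = 3 (0 = Monday), the day is Thursday.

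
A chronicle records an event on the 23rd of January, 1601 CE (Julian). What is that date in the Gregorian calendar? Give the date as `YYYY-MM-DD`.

For dates in this range the Gregorian date is 10 days ahead of the Julian.
23 January 1601 Julian + 10 days → 2 February 1601 Gregorian.

1601-02-02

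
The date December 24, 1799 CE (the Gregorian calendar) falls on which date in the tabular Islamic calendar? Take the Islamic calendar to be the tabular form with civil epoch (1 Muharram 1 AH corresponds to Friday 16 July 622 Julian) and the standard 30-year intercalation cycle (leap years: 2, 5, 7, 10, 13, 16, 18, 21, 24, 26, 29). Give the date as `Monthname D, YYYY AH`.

Both dates share Julian Day Number 2378489; in the tabular Islamic calendar that is 26 Rajab 1214 AH.

Rajab 26, 1214 AH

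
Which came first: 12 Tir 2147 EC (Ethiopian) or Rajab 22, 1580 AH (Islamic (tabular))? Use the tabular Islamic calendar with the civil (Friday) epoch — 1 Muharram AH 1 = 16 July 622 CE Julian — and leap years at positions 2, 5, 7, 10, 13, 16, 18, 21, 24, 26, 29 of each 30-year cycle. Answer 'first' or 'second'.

first

First date → JDN 2508178; second date → JDN 2508183.
JDN 2508178 < JDN 2508183, so the first date is earlier.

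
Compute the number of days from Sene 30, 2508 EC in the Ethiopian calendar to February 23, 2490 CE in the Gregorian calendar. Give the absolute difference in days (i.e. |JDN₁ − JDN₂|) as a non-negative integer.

9634

JDN of the first date = 2640202.
JDN of the second date = 2630568.
|2630568 − 2640202| = 9634.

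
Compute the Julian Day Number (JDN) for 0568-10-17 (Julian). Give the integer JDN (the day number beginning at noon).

Equivalently 19 October 568 (proleptic Gregorian).
JDN 2299161 is 15 October 1582 CE (Gregorian); the target day is −370351 days from there, so JDN = 1928810.

1928810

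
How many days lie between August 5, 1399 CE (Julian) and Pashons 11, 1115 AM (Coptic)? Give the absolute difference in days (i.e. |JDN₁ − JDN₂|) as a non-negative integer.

91

JDN of the first date = 2232259.
JDN of the second date = 2232168.
|2232168 − 2232259| = 91.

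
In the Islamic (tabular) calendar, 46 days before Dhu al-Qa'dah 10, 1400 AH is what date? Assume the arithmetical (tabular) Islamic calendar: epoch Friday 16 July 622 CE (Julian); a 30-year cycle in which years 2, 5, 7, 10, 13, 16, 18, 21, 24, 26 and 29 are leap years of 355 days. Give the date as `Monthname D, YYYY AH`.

Ramadan 23, 1400 AH

JDN of Dhu al-Qa'dah 10, 1400 AH = 2444503.
2444503 − 46 = 2444457.
JDN 2444457 in the tabular Islamic calendar is Ramadan 23, 1400 AH.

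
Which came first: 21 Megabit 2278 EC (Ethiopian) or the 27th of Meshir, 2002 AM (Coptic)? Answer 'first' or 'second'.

second

Converting both to JDN: 2556095 vs 2556071; the smaller is the second.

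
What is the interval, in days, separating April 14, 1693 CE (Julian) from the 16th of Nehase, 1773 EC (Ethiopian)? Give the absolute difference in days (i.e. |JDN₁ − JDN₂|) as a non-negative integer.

JDN of the first date = 2339530.
JDN of the second date = 2371789.
|2371789 − 2339530| = 32259.

32259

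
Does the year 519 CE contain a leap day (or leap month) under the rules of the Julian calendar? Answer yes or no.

519 mod 4 = 3, so it is a common year in the Julian calendar.

no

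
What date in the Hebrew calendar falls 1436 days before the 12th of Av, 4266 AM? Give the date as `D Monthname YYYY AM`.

22 Av 4262 AM

Counting 1436 days back from JDN 1906073 reaches JDN 1904637, which is 22 Av 4262 AM.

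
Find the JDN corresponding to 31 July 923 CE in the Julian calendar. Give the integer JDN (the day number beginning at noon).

Equivalently 5 August 923 (proleptic Gregorian).
JDN 2299161 is 15 October 1582 CE (Gregorian); the target day is −240766 days from there, so JDN = 2058395.

2058395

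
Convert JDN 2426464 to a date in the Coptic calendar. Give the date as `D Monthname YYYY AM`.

JDN 2426464 is 2 May 1931 in the Gregorian calendar.
In the Coptic calendar that day is 24 Parmouti 1647 AM.

24 Parmouti 1647 AM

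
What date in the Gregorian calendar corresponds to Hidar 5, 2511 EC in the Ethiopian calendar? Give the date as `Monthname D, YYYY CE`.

November 18, 2518 CE

Julian Day Number of the source date = 2641062.
Converting JDN 2641062 to the Gregorian calendar gives 18 November 2518 CE.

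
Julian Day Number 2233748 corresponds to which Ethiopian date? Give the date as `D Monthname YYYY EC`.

The proleptic Gregorian equivalent of JDN 2233748 is 11 September 1403.
In the Ethiopian calendar that day is 4 Meskerem 1396 EC.

4 Meskerem 1396 EC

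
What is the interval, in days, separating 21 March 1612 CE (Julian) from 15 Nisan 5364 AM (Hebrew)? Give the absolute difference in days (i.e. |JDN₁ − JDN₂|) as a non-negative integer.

First date → JDN 2309921; second date → JDN 2307014.
The interval is |2309921 − 2307014| = 2907 days.

2907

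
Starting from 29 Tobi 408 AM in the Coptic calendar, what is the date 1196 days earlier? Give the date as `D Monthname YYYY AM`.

19 Paopi 405 AM

The starting date is JDN 1973835; 1973835 − 1196 = 1972639.
JDN 1972639 corresponds to 19 Paopi 405 AM.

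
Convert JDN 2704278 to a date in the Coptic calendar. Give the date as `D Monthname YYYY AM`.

2 Koiak 2408 AM

JDN 2704278 is 17 December 2691 in the Gregorian calendar.
In the Coptic calendar that day is 2 Koiak 2408 AM.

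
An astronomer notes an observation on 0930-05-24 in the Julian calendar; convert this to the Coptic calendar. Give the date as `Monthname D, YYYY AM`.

Both dates share Julian Day Number 2060884; in the Coptic calendar that is 29 Pashons 646 AM.

Pashons 29, 646 AM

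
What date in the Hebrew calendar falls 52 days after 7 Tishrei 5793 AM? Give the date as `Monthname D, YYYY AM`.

Cheshvan 29, 5793 AM

Counting 52 days forward from JDN 2463488 reaches JDN 2463540, which is Cheshvan 29, 5793 AM.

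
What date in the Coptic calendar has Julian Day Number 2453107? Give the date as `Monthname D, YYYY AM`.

JDN 2453107 is 11 April 2004 in the Gregorian calendar.
In the Coptic calendar that day is Parmouti 3, 1720 AM.

Parmouti 3, 1720 AM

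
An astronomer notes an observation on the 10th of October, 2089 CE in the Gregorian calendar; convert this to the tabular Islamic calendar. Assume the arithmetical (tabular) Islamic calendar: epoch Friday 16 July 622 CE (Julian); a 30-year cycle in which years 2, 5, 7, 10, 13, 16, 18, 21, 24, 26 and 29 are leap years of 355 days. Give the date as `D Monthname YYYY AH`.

5 Rabi' al-Thani 1513 AH

Both dates share Julian Day Number 2484335; in the tabular Islamic calendar that is 5 Rabi' al-Thani 1513 AH.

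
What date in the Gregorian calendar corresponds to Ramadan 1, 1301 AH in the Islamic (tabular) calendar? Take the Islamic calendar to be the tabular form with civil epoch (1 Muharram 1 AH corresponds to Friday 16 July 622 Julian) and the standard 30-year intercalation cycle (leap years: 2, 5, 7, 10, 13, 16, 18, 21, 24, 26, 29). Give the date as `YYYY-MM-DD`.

Both dates share Julian Day Number 2409353; in the Gregorian calendar that is 25 June 1884 CE.

1884-06-25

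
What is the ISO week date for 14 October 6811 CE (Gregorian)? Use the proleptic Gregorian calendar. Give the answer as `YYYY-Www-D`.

The weekday is Friday (ISO weekday 5).
That Friday belongs to ISO week 41 of ISO year 6811.

6811-W41-5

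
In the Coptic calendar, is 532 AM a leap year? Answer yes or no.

no

532 mod 4 = 0; in the Coptic calendar a year is leap when year mod 4 = 3, so it is a common year.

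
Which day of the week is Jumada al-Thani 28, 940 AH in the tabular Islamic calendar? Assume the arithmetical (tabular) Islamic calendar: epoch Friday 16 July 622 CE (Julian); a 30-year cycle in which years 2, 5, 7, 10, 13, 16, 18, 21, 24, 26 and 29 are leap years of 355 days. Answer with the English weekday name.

Wednesday

Equivalently 24 January 1534 Gregorian, JDN 2281365.
JDN 2281365 mod 7 = 2, and JDN 0 was a Monday, so this is a Wednesday.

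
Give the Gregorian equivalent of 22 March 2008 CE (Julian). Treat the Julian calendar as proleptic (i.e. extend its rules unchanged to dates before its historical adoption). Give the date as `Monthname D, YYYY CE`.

At this point the Julian calendar is 13 days behind the Gregorian.
22 March 2008 Julian + 13 days → 4 April 2008 Gregorian.

April 4, 2008 CE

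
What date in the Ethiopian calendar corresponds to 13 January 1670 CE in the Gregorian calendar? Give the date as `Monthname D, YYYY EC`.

Tir 8, 1662 EC

Julian Day Number of the source date = 2331028.
Converting JDN 2331028 to the Ethiopian calendar gives 8 Tir 1662 EC.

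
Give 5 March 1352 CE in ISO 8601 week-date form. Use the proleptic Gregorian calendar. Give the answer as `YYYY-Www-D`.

The weekday is Sunday (ISO weekday 7).
That Sunday belongs to ISO week 9 of ISO year 1352.

1352-W09-7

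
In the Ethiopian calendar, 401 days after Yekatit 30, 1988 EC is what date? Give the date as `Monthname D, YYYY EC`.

Miyazya 6, 1989 EC

JDN of Yekatit 30, 1988 EC = 2450152.
2450152 + 401 = 2450553.
JDN 2450553 in the Ethiopian calendar is Miyazya 6, 1989 EC.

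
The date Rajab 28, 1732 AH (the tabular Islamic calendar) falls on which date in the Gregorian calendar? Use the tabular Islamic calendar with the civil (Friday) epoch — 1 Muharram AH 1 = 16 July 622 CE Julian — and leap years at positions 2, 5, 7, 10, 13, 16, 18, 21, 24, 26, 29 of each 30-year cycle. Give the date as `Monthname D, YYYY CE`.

Both dates share Julian Day Number 2562053; in the Gregorian calendar that is 25 July 2302 CE.

July 25, 2302 CE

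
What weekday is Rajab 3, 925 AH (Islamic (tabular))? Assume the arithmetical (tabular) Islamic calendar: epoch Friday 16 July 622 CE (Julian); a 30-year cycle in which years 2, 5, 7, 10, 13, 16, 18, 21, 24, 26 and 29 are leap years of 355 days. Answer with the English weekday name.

Equivalently 11 July 1519 Gregorian, JDN 2276054.
Since JDN mod 7 = 4 (0 = Monday), the day is Friday.

Friday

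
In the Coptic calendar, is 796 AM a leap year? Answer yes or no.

no

796 mod 4 = 0; in the Coptic calendar a year is leap when year mod 4 = 3, so it is a common year.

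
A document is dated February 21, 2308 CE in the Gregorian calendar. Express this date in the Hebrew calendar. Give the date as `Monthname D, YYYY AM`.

Shevat 28, 6068 AM

Julian Day Number of the source date = 2564090.
Converting JDN 2564090 to the Hebrew calendar gives 28 Shevat 6068 AM.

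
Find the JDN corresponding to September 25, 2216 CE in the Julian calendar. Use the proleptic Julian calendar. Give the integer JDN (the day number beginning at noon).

In the Gregorian calendar the same day is 10 October 2216.
JDN 2299161 is 15 October 1582 CE (Gregorian); the target day is +231559 days from there, so JDN = 2530720.

2530720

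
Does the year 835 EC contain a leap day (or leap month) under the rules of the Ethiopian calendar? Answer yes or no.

yes

835 mod 4 = 3; in the Ethiopian calendar a year is leap when year mod 4 = 3, so it is a leap year.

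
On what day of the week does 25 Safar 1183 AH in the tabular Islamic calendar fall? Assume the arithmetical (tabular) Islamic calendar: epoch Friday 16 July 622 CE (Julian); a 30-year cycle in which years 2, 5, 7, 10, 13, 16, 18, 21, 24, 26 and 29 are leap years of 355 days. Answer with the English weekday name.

Friday

This is JDN 2367355 (30 June 1769 Gregorian).
2367355 ≡ 4 (mod 7); counting from Monday = 0 gives Friday.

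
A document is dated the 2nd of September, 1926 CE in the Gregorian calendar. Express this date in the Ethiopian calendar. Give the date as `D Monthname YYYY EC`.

Julian Day Number of the source date = 2424761.
Converting JDN 2424761 to the Ethiopian calendar gives 27 Nehase 1918 EC.

27 Nehase 1918 EC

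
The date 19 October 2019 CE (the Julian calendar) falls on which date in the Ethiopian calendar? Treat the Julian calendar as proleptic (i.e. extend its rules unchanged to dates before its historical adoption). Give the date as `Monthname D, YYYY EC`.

Tikimt 21, 2012 EC

Julian Day Number of the source date = 2458789.
Converting JDN 2458789 to the Ethiopian calendar gives 21 Tikimt 2012 EC.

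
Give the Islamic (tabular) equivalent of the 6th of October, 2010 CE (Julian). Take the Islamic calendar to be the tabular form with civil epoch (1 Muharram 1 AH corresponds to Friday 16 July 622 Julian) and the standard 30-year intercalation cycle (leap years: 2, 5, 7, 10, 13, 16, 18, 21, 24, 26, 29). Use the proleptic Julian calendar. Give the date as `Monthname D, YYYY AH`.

Dhu al-Qa'dah 11, 1431 AH

Julian Day Number of the source date = 2455489.
Converting JDN 2455489 to the tabular Islamic calendar gives 11 Dhu al-Qa'dah 1431 AH.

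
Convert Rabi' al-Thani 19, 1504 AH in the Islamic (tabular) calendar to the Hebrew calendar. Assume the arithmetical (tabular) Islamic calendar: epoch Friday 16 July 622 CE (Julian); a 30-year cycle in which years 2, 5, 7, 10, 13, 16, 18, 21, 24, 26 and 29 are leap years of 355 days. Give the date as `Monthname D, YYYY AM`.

The source date corresponds to 30 January 2081 in the Gregorian calendar (JDN 2481160).
That day falls on 20 Shevat 5841 AM in the Hebrew calendar.

Shevat 20, 5841 AM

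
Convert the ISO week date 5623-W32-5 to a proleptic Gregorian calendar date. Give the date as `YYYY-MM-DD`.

ISO week 1 of 5623 is the week containing the first Thursday of 5623.
Week 32, day 5 (Friday) lands on 5623-08-11.

5623-08-11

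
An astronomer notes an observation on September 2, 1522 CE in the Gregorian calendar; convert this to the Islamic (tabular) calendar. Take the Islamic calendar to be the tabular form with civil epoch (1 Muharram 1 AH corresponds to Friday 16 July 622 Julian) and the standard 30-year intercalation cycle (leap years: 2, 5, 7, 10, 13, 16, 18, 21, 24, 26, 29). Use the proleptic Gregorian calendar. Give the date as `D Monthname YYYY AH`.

30 Ramadan 928 AH

Julian Day Number of the source date = 2277203.
Converting JDN 2277203 to the tabular Islamic calendar gives 30 Ramadan 928 AH.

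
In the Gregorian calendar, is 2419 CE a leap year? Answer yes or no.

2419 is not divisible by 4, so it is a common year.

no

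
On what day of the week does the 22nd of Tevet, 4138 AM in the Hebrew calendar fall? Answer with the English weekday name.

This is JDN 1859131 (10 January 378 Gregorian).
Since JDN mod 7 = 1 (0 = Monday), the day is Tuesday.

Tuesday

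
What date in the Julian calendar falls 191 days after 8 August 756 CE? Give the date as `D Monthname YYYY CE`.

15 February 757 CE

JDN of 8 August 756 CE = 1997407.
1997407 + 191 = 1997598.
JDN 1997598 in the Julian calendar is 15 February 757 CE.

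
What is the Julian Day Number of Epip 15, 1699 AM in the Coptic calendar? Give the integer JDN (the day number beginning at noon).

2445538

In the Gregorian calendar the same day is 22 July 1983.
JDN 2400001 is 17 November 1858 CE (Gregorian), MJD 0; the target day is +45537 days from there, so JDN = 2445538.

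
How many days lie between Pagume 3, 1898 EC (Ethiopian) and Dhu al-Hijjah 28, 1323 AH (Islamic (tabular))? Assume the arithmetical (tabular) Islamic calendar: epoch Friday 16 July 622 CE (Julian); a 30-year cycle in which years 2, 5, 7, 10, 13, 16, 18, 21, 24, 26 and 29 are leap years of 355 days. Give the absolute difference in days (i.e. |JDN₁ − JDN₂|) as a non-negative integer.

First date → JDN 2417462; second date → JDN 2417265.
The interval is |2417462 − 2417265| = 197 days.

197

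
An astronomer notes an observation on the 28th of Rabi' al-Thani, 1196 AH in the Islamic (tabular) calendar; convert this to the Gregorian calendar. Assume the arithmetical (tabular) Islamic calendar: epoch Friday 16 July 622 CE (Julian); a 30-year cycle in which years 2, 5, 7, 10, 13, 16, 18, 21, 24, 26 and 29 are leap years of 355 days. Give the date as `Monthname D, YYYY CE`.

April 12, 1782 CE

Both dates share Julian Day Number 2372024; in the Gregorian calendar that is 12 April 1782 CE.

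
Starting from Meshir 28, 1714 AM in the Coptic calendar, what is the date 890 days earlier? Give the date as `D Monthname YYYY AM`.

18 Thout 1712 AM

JDN of Meshir 28, 1714 AM = 2450880.
2450880 − 890 = 2449990.
JDN 2449990 in the Coptic calendar is 18 Thout 1712 AM.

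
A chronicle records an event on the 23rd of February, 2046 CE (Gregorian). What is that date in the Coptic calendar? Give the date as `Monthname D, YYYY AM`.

Meshir 16, 1762 AM

Both dates share Julian Day Number 2468400; in the Coptic calendar that is 16 Meshir 1762 AM.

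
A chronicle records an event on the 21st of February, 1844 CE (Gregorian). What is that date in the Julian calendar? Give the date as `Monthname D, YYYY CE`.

For dates in this range the Gregorian date is 12 days ahead of the Julian.
21 February 1844 Gregorian − 12 days → 9 February 1844 Julian.

February 9, 1844 CE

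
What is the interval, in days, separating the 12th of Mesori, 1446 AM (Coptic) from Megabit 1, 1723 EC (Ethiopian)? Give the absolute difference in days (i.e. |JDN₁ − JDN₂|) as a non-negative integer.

JDN of the first date = 2353157.
JDN of the second date = 2353361.
|2353361 − 2353157| = 204.

204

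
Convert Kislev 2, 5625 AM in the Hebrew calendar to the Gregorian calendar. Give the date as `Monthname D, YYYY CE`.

Both dates share Julian Day Number 2402207; in the Gregorian calendar that is 1 December 1864 CE.

December 1, 1864 CE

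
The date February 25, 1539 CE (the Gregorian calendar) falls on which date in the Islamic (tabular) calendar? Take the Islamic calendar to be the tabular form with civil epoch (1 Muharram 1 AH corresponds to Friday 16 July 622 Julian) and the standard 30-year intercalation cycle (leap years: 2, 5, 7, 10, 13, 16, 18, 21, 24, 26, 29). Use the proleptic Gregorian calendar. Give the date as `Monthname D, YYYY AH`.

Ramadan 26, 945 AH

Both dates share Julian Day Number 2283223; in the tabular Islamic calendar that is 26 Ramadan 945 AH.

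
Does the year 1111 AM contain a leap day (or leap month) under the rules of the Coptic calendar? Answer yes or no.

yes

1111 mod 4 = 3; in the Coptic calendar a year is leap when year mod 4 = 3, so it is a leap year.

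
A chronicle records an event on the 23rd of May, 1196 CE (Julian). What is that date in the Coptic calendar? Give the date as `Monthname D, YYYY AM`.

Julian Day Number of the source date = 2158040.
Converting JDN 2158040 to the Coptic calendar gives 28 Pashons 912 AM.

Pashons 28, 912 AM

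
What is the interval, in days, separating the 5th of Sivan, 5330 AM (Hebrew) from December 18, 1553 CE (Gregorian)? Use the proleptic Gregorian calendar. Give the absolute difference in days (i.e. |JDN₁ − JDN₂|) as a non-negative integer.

5996

First date → JDN 2294629; second date → JDN 2288633.
The interval is |2294629 − 2288633| = 5996 days.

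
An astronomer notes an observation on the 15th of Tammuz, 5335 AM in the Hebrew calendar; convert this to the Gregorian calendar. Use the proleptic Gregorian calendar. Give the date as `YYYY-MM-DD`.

Both dates share Julian Day Number 2296500; in the Gregorian calendar that is 3 July 1575 CE.

1575-07-03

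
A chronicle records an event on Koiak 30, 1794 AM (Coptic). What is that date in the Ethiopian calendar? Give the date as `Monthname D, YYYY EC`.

The source date corresponds to 8 January 2078 in the Gregorian calendar (JDN 2480042).
That day falls on 30 Tahsas 2070 EC in the Ethiopian calendar.

Tahsas 30, 2070 EC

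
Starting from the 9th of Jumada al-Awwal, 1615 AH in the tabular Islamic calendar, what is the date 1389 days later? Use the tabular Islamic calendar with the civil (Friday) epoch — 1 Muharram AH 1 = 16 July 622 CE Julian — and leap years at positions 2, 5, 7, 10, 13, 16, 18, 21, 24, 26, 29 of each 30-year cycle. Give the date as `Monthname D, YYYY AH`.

Rabi' al-Thani 10, 1619 AH

Counting 1389 days forward from JDN 2520514 reaches JDN 2521903, which is Rabi' al-Thani 10, 1619 AH.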